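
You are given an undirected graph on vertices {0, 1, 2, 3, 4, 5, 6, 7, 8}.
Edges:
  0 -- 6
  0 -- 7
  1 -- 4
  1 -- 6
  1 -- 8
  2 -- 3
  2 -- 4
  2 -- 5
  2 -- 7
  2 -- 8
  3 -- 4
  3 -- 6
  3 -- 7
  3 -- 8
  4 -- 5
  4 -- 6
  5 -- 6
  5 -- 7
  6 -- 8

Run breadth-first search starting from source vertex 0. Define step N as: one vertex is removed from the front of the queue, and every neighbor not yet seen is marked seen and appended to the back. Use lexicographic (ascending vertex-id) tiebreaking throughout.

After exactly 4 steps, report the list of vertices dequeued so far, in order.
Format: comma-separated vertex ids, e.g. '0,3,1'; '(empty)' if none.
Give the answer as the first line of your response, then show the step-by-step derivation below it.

0,6,7,1

step 1: dequeue 0; queue=[6,7]; order=0
step 2: dequeue 6; queue=[7,1,3,4,5,8]; order=0,6
step 3: dequeue 7; queue=[1,3,4,5,8,2]; order=0,6,7
step 4: dequeue 1; queue=[3,4,5,8,2]; order=0,6,7,1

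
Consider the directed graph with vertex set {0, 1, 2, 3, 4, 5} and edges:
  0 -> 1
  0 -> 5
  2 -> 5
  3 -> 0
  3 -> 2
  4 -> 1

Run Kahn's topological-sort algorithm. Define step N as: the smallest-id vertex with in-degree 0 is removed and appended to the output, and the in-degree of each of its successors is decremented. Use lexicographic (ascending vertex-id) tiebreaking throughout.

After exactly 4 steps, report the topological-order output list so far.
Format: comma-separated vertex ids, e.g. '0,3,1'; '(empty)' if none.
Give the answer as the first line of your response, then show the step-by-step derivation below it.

3,0,2,4

step 1: output 3; order=[3]; indeg=(0,2,0,0,0,2)
step 2: output 0; order=[3,0]; indeg=(0,1,0,0,0,1)
step 3: output 2; order=[3,0,2]; indeg=(0,1,0,0,0,0)
step 4: output 4; order=[3,0,2,4]; indeg=(0,0,0,0,0,0)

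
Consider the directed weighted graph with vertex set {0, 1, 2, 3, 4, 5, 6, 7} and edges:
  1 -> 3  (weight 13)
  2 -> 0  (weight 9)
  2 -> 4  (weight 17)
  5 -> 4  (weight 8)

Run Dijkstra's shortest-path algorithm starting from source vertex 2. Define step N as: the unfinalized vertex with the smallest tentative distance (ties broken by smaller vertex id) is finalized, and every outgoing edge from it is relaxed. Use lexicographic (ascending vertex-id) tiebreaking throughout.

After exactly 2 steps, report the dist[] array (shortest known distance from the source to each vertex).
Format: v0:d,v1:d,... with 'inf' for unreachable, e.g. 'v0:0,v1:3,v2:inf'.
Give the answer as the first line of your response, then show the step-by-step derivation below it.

v0:9,v1:inf,v2:0,v3:inf,v4:17,v5:inf,v6:inf,v7:inf

step 1: dist = v0:9,v1:inf,v2:0,v3:inf,v4:17,v5:inf,v6:inf,v7:inf
step 2: dist = v0:9,v1:inf,v2:0,v3:inf,v4:17,v5:inf,v6:inf,v7:inf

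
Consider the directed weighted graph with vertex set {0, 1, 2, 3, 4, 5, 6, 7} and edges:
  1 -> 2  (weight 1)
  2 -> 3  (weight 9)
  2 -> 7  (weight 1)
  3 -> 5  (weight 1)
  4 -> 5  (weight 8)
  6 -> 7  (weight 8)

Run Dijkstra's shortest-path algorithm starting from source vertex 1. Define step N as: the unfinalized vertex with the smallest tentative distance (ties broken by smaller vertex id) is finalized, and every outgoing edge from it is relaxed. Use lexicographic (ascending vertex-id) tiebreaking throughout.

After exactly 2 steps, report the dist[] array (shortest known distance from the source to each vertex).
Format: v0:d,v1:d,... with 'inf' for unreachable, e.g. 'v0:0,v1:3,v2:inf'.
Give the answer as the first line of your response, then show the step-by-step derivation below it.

v0:inf,v1:0,v2:1,v3:10,v4:inf,v5:inf,v6:inf,v7:2

step 1: dist = v0:inf,v1:0,v2:1,v3:inf,v4:inf,v5:inf,v6:inf,v7:inf
step 2: dist = v0:inf,v1:0,v2:1,v3:10,v4:inf,v5:inf,v6:inf,v7:2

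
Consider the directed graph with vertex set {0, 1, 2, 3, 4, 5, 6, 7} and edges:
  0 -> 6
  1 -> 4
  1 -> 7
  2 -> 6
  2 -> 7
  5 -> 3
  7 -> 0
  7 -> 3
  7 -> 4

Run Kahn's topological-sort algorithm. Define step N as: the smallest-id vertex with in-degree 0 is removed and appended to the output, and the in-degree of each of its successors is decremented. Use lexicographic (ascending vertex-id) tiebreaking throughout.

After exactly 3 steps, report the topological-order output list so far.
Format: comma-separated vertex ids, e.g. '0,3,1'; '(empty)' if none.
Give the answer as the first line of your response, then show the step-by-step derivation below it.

1,2,5

step 1: output 1; order=[1]; indeg=(1,0,0,2,1,0,2,1)
step 2: output 2; order=[1,2]; indeg=(1,0,0,2,1,0,1,0)
step 3: output 5; order=[1,2,5]; indeg=(1,0,0,1,1,0,1,0)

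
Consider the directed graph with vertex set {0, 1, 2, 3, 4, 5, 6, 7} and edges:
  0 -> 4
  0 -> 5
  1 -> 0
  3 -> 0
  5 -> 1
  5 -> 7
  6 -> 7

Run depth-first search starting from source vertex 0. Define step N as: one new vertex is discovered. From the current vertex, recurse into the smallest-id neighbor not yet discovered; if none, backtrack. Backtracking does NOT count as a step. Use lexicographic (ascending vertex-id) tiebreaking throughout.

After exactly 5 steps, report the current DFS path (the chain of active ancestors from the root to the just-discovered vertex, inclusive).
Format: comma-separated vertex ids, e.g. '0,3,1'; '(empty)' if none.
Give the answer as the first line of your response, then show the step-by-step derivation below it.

0,5,7

step 1: discover 0; path=0; order=0
step 2: discover 4; path=0>4; order=0,4
step 3: discover 5; path=0>5; order=0,4,5
step 4: discover 1; path=0>5>1; order=0,4,5,1
step 5: discover 7; path=0>5>7; order=0,4,5,1,7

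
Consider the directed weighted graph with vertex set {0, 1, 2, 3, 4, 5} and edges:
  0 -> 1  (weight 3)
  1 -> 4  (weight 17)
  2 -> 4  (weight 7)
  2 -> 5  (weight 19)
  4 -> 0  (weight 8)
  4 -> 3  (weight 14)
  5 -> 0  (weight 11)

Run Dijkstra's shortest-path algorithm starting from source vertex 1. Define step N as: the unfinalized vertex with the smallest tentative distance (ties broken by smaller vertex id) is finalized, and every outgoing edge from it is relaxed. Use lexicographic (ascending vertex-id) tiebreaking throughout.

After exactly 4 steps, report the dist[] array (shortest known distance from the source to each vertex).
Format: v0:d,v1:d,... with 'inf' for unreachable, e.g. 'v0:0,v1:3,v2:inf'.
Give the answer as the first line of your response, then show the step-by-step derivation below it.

v0:25,v1:0,v2:inf,v3:31,v4:17,v5:inf

step 1: dist = v0:inf,v1:0,v2:inf,v3:inf,v4:17,v5:inf
step 2: dist = v0:25,v1:0,v2:inf,v3:31,v4:17,v5:inf
step 3: dist = v0:25,v1:0,v2:inf,v3:31,v4:17,v5:inf
step 4: dist = v0:25,v1:0,v2:inf,v3:31,v4:17,v5:inf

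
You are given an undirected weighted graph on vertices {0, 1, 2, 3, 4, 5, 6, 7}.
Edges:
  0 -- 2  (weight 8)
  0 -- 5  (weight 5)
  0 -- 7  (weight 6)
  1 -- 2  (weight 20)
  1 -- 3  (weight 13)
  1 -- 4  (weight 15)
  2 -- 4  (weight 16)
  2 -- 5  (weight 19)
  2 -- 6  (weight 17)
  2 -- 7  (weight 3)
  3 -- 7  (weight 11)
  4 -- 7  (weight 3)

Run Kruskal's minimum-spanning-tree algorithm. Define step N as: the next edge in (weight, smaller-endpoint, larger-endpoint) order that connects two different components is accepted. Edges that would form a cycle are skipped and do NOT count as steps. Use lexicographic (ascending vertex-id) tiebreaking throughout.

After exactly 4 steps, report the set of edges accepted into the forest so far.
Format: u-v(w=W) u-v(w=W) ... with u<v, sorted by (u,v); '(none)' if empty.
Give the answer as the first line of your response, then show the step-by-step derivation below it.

0-5(w=5) 0-7(w=6) 2-7(w=3) 4-7(w=3)

step 1: add edge 2-7 (w=3); MST = {2-7(w=3)}
step 2: add edge 4-7 (w=3); MST = {2-7(w=3) 4-7(w=3)}
step 3: add edge 0-5 (w=5); MST = {0-5(w=5) 2-7(w=3) 4-7(w=3)}
step 4: add edge 0-7 (w=6); MST = {0-5(w=5) 0-7(w=6) 2-7(w=3) 4-7(w=3)}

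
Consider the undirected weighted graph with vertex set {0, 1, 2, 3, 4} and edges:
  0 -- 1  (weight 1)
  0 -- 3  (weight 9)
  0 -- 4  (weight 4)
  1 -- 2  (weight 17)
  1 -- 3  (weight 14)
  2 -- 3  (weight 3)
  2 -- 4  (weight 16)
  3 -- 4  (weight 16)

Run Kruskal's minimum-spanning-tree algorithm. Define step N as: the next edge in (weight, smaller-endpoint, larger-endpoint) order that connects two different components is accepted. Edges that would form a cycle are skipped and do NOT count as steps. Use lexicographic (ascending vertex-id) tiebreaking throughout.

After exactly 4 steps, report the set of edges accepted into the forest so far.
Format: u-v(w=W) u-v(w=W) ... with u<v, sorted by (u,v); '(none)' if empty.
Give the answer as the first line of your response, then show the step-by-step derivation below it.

0-1(w=1) 0-3(w=9) 0-4(w=4) 2-3(w=3)

step 1: add edge 0-1 (w=1); MST = {0-1(w=1)}
step 2: add edge 2-3 (w=3); MST = {0-1(w=1) 2-3(w=3)}
step 3: add edge 0-4 (w=4); MST = {0-1(w=1) 0-4(w=4) 2-3(w=3)}
step 4: add edge 0-3 (w=9); MST = {0-1(w=1) 0-3(w=9) 0-4(w=4) 2-3(w=3)}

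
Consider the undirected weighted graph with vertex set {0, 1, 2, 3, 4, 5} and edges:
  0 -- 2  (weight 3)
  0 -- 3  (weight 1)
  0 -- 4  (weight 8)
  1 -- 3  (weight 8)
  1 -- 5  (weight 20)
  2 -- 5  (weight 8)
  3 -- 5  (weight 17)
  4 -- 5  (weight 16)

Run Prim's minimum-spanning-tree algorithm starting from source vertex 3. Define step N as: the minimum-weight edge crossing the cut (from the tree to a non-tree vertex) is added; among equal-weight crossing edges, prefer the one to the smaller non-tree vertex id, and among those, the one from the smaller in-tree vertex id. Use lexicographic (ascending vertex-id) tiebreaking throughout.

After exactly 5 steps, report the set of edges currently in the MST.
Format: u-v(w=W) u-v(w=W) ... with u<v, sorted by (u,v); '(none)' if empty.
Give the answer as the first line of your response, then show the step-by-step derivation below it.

0-2(w=3) 0-3(w=1) 0-4(w=8) 1-3(w=8) 2-5(w=8)

step 1: add edge 0-3 (w=1); MST = {0-3(w=1)}
step 2: add edge 0-2 (w=3); MST = {0-2(w=3) 0-3(w=1)}
step 3: add edge 1-3 (w=8); MST = {0-2(w=3) 0-3(w=1) 1-3(w=8)}
step 4: add edge 0-4 (w=8); MST = {0-2(w=3) 0-3(w=1) 0-4(w=8) 1-3(w=8)}
step 5: add edge 2-5 (w=8); MST = {0-2(w=3) 0-3(w=1) 0-4(w=8) 1-3(w=8) 2-5(w=8)}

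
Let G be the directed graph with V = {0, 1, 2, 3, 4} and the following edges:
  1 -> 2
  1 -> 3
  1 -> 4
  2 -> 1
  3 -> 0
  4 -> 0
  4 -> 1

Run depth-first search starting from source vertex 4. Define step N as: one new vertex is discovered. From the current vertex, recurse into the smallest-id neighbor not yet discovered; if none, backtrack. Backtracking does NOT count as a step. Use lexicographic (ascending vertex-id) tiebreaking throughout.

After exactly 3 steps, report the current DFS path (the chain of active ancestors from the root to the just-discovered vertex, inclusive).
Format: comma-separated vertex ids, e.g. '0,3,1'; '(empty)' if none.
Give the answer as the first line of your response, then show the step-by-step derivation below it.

4,1

step 1: discover 4; path=4; order=4
step 2: discover 0; path=4>0; order=4,0
step 3: discover 1; path=4>1; order=4,0,1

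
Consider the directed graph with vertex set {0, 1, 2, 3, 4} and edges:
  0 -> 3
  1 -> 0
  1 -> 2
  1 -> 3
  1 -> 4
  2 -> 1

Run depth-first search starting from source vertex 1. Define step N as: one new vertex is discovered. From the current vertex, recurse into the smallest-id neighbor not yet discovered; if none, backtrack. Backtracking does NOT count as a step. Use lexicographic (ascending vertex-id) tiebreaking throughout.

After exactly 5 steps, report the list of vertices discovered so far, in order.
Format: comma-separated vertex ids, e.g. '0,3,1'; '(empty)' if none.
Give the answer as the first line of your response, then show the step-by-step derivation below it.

1,0,3,2,4

step 1: discover 1; path=1; order=1
step 2: discover 0; path=1>0; order=1,0
step 3: discover 3; path=1>0>3; order=1,0,3
step 4: discover 2; path=1>2; order=1,0,3,2
step 5: discover 4; path=1>4; order=1,0,3,2,4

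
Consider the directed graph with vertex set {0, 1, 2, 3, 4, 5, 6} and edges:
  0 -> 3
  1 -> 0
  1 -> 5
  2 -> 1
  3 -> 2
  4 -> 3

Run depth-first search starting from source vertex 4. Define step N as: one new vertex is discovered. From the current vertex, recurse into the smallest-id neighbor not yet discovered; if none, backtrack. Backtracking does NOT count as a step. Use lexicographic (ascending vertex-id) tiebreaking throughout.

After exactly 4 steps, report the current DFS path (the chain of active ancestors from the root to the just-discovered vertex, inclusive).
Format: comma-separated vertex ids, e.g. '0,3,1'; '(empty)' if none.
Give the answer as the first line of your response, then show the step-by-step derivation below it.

4,3,2,1

step 1: discover 4; path=4; order=4
step 2: discover 3; path=4>3; order=4,3
step 3: discover 2; path=4>3>2; order=4,3,2
step 4: discover 1; path=4>3>2>1; order=4,3,2,1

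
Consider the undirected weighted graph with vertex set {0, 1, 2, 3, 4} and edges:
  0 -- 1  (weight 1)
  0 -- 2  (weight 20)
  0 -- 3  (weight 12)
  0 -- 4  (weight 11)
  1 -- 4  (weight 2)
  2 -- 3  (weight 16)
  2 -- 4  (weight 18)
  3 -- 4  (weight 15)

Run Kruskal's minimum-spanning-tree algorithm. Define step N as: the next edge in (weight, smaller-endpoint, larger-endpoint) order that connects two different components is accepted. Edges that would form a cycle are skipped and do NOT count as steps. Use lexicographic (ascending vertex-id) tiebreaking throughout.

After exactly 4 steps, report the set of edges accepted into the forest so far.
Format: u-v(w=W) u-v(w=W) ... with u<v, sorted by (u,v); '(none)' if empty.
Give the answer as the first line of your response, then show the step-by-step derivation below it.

0-1(w=1) 0-3(w=12) 1-4(w=2) 2-3(w=16)

step 1: add edge 0-1 (w=1); MST = {0-1(w=1)}
step 2: add edge 1-4 (w=2); MST = {0-1(w=1) 1-4(w=2)}
step 3: add edge 0-3 (w=12); MST = {0-1(w=1) 0-3(w=12) 1-4(w=2)}
step 4: add edge 2-3 (w=16); MST = {0-1(w=1) 0-3(w=12) 1-4(w=2) 2-3(w=16)}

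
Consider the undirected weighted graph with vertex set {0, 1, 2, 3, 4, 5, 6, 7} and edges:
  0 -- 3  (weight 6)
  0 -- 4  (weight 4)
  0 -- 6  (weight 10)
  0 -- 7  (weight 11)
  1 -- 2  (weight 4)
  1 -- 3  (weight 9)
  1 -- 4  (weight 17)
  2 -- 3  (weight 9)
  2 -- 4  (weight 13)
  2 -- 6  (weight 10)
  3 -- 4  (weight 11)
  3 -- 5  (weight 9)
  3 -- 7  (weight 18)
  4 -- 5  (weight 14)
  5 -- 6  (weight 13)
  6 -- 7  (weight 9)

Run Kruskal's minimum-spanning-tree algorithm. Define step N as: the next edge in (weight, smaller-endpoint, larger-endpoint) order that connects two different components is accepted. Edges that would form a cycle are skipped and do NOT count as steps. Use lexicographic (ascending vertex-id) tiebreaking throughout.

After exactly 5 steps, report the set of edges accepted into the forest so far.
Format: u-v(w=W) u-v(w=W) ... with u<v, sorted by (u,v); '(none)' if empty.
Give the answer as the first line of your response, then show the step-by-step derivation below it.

0-3(w=6) 0-4(w=4) 1-2(w=4) 1-3(w=9) 3-5(w=9)

step 1: add edge 0-4 (w=4); MST = {0-4(w=4)}
step 2: add edge 1-2 (w=4); MST = {0-4(w=4) 1-2(w=4)}
step 3: add edge 0-3 (w=6); MST = {0-3(w=6) 0-4(w=4) 1-2(w=4)}
step 4: add edge 1-3 (w=9); MST = {0-3(w=6) 0-4(w=4) 1-2(w=4) 1-3(w=9)}
step 5: add edge 3-5 (w=9); MST = {0-3(w=6) 0-4(w=4) 1-2(w=4) 1-3(w=9) 3-5(w=9)}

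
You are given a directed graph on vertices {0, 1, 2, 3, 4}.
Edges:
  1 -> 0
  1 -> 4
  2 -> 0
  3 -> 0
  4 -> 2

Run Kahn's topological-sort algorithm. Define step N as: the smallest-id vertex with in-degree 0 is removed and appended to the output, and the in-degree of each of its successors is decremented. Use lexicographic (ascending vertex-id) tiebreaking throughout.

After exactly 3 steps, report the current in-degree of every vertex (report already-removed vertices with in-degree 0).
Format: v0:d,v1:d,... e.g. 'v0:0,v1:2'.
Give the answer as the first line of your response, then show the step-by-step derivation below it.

v0:1,v1:0,v2:0,v3:0,v4:0

step 1: output 1; order=[1]; indeg=(2,0,1,0,0)
step 2: output 3; order=[1,3]; indeg=(1,0,1,0,0)
step 3: output 4; order=[1,3,4]; indeg=(1,0,0,0,0)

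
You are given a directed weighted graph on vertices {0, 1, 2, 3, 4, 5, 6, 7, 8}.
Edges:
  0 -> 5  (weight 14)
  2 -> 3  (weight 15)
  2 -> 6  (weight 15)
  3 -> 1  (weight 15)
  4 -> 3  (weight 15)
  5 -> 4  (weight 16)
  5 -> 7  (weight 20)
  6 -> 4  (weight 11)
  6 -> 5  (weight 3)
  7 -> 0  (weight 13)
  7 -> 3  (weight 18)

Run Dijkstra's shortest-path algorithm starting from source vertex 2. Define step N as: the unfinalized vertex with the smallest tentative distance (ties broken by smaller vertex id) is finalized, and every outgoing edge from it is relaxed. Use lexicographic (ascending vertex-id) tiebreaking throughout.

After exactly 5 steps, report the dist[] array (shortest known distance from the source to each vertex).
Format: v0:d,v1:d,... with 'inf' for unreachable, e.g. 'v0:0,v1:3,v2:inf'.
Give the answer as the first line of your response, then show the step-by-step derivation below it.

v0:inf,v1:30,v2:0,v3:15,v4:26,v5:18,v6:15,v7:38,v8:inf

step 1: dist = v0:inf,v1:inf,v2:0,v3:15,v4:inf,v5:inf,v6:15,v7:inf,v8:inf
step 2: dist = v0:inf,v1:30,v2:0,v3:15,v4:inf,v5:inf,v6:15,v7:inf,v8:inf
step 3: dist = v0:inf,v1:30,v2:0,v3:15,v4:26,v5:18,v6:15,v7:inf,v8:inf
step 4: dist = v0:inf,v1:30,v2:0,v3:15,v4:26,v5:18,v6:15,v7:38,v8:inf
step 5: dist = v0:inf,v1:30,v2:0,v3:15,v4:26,v5:18,v6:15,v7:38,v8:inf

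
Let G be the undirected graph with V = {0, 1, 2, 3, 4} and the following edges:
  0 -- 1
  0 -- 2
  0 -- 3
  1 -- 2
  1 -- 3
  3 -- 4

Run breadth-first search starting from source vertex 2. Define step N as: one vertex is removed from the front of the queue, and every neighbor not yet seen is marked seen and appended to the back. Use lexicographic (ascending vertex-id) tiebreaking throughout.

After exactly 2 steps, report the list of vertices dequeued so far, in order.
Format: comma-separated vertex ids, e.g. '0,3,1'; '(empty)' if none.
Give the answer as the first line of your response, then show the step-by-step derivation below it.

2,0

step 1: dequeue 2; queue=[0,1]; order=2
step 2: dequeue 0; queue=[1,3]; order=2,0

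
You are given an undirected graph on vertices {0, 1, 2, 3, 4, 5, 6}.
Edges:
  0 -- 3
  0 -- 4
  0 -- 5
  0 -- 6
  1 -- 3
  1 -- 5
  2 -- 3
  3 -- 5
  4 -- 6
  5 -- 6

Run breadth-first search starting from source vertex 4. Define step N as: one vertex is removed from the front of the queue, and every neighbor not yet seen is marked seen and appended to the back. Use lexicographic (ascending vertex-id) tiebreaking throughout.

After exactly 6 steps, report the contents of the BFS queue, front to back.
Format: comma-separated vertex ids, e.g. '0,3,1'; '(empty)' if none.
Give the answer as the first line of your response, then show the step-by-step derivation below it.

2

step 1: dequeue 4; queue=[0,6]; order=4
step 2: dequeue 0; queue=[6,3,5]; order=4,0
step 3: dequeue 6; queue=[3,5]; order=4,0,6
step 4: dequeue 3; queue=[5,1,2]; order=4,0,6,3
step 5: dequeue 5; queue=[1,2]; order=4,0,6,3,5
step 6: dequeue 1; queue=[2]; order=4,0,6,3,5,1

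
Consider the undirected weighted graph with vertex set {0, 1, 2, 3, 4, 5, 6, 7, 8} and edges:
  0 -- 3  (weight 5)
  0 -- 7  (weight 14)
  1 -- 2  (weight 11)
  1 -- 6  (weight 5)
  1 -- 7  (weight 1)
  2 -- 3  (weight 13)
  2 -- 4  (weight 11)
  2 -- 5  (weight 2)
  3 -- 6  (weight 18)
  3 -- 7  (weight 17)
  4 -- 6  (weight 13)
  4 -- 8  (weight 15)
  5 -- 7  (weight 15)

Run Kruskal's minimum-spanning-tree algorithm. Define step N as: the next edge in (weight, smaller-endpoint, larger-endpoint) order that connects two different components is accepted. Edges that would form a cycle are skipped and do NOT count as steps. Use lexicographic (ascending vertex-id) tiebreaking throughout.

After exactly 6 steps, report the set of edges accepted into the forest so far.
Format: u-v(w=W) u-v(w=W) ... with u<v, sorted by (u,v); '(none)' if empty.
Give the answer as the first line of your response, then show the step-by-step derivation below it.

0-3(w=5) 1-2(w=11) 1-6(w=5) 1-7(w=1) 2-4(w=11) 2-5(w=2)

step 1: add edge 1-7 (w=1); MST = {1-7(w=1)}
step 2: add edge 2-5 (w=2); MST = {1-7(w=1) 2-5(w=2)}
step 3: add edge 0-3 (w=5); MST = {0-3(w=5) 1-7(w=1) 2-5(w=2)}
step 4: add edge 1-6 (w=5); MST = {0-3(w=5) 1-6(w=5) 1-7(w=1) 2-5(w=2)}
step 5: add edge 1-2 (w=11); MST = {0-3(w=5) 1-2(w=11) 1-6(w=5) 1-7(w=1) 2-5(w=2)}
step 6: add edge 2-4 (w=11); MST = {0-3(w=5) 1-2(w=11) 1-6(w=5) 1-7(w=1) 2-4(w=11) 2-5(w=2)}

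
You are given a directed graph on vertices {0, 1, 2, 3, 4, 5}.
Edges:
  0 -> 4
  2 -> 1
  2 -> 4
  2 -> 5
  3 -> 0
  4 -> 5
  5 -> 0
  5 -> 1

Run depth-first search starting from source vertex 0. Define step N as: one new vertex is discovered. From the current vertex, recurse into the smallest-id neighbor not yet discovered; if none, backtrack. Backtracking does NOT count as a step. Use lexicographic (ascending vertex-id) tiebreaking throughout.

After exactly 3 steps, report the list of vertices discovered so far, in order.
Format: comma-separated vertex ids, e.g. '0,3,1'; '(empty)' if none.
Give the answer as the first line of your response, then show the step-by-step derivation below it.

0,4,5

step 1: discover 0; path=0; order=0
step 2: discover 4; path=0>4; order=0,4
step 3: discover 5; path=0>4>5; order=0,4,5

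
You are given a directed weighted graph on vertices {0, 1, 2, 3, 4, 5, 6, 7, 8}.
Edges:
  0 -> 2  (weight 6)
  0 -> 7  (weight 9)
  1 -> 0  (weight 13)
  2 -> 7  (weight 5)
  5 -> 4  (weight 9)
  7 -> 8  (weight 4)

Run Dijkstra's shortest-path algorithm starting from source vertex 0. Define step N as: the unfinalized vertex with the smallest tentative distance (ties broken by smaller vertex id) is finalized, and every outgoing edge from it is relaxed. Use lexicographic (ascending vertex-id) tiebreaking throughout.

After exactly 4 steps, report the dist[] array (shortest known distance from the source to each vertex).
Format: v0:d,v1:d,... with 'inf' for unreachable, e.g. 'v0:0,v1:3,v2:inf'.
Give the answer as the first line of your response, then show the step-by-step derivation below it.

v0:0,v1:inf,v2:6,v3:inf,v4:inf,v5:inf,v6:inf,v7:9,v8:13

step 1: dist = v0:0,v1:inf,v2:6,v3:inf,v4:inf,v5:inf,v6:inf,v7:9,v8:inf
step 2: dist = v0:0,v1:inf,v2:6,v3:inf,v4:inf,v5:inf,v6:inf,v7:9,v8:inf
step 3: dist = v0:0,v1:inf,v2:6,v3:inf,v4:inf,v5:inf,v6:inf,v7:9,v8:13
step 4: dist = v0:0,v1:inf,v2:6,v3:inf,v4:inf,v5:inf,v6:inf,v7:9,v8:13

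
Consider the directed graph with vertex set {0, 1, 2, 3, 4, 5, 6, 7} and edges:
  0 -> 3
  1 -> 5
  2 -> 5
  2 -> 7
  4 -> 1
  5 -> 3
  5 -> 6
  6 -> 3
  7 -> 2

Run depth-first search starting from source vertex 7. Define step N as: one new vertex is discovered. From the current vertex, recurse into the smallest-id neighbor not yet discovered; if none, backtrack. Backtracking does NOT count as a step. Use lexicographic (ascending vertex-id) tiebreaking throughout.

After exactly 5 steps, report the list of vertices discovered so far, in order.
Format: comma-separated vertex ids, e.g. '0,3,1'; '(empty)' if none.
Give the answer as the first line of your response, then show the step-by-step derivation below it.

7,2,5,3,6

step 1: discover 7; path=7; order=7
step 2: discover 2; path=7>2; order=7,2
step 3: discover 5; path=7>2>5; order=7,2,5
step 4: discover 3; path=7>2>5>3; order=7,2,5,3
step 5: discover 6; path=7>2>5>6; order=7,2,5,3,6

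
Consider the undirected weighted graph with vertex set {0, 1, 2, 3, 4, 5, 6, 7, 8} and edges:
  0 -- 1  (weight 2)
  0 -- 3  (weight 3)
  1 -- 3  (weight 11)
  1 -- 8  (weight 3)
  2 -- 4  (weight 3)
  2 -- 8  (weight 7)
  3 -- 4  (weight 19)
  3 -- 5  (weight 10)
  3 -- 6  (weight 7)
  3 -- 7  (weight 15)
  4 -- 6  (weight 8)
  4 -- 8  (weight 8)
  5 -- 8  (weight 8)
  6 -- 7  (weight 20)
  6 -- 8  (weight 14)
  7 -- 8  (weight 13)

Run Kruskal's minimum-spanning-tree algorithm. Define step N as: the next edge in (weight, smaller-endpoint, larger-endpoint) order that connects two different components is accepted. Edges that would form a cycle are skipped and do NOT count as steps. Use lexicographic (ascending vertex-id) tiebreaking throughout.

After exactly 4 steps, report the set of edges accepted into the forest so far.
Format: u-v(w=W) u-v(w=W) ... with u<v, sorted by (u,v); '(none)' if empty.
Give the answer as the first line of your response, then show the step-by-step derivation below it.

0-1(w=2) 0-3(w=3) 1-8(w=3) 2-4(w=3)

step 1: add edge 0-1 (w=2); MST = {0-1(w=2)}
step 2: add edge 0-3 (w=3); MST = {0-1(w=2) 0-3(w=3)}
step 3: add edge 1-8 (w=3); MST = {0-1(w=2) 0-3(w=3) 1-8(w=3)}
step 4: add edge 2-4 (w=3); MST = {0-1(w=2) 0-3(w=3) 1-8(w=3) 2-4(w=3)}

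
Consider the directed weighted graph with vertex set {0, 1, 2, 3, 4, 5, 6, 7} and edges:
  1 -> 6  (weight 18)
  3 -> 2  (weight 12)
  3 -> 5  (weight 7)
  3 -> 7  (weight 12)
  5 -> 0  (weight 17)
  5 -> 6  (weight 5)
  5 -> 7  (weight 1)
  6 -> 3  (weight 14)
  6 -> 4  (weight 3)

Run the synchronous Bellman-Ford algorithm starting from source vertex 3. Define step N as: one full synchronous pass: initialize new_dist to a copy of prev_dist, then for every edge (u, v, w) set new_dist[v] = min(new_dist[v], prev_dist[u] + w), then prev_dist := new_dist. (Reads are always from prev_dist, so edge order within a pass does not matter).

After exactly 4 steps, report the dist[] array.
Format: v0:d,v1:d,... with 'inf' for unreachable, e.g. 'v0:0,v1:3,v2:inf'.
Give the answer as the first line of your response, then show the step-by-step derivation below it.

v0:24,v1:inf,v2:12,v3:0,v4:15,v5:7,v6:12,v7:8

step 1: dist = v0:inf,v1:inf,v2:12,v3:0,v4:inf,v5:7,v6:inf,v7:12
step 2: dist = v0:24,v1:inf,v2:12,v3:0,v4:inf,v5:7,v6:12,v7:8
step 3: dist = v0:24,v1:inf,v2:12,v3:0,v4:15,v5:7,v6:12,v7:8
step 4: dist = v0:24,v1:inf,v2:12,v3:0,v4:15,v5:7,v6:12,v7:8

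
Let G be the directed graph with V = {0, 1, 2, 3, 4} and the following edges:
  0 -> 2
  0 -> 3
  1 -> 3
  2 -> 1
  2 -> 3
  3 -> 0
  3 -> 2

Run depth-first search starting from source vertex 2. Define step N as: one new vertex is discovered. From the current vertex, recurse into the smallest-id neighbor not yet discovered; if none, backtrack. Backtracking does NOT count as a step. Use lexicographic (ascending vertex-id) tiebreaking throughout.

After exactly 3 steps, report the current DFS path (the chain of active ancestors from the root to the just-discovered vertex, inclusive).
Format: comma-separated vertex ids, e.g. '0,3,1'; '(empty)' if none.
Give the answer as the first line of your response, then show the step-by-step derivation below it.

2,1,3

step 1: discover 2; path=2; order=2
step 2: discover 1; path=2>1; order=2,1
step 3: discover 3; path=2>1>3; order=2,1,3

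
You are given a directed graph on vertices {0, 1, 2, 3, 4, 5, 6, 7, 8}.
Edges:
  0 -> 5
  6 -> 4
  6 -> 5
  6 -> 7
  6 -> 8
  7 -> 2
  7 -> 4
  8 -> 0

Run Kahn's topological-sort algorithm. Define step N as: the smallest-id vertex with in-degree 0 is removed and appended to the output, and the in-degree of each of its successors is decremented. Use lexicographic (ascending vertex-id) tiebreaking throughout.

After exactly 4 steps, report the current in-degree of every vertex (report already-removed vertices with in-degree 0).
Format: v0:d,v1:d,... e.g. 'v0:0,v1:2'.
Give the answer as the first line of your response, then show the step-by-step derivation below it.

v0:1,v1:0,v2:0,v3:0,v4:0,v5:1,v6:0,v7:0,v8:0

step 1: output 1; order=[1]; indeg=(1,0,1,0,2,2,0,1,1)
step 2: output 3; order=[1,3]; indeg=(1,0,1,0,2,2,0,1,1)
step 3: output 6; order=[1,3,6]; indeg=(1,0,1,0,1,1,0,0,0)
step 4: output 7; order=[1,3,6,7]; indeg=(1,0,0,0,0,1,0,0,0)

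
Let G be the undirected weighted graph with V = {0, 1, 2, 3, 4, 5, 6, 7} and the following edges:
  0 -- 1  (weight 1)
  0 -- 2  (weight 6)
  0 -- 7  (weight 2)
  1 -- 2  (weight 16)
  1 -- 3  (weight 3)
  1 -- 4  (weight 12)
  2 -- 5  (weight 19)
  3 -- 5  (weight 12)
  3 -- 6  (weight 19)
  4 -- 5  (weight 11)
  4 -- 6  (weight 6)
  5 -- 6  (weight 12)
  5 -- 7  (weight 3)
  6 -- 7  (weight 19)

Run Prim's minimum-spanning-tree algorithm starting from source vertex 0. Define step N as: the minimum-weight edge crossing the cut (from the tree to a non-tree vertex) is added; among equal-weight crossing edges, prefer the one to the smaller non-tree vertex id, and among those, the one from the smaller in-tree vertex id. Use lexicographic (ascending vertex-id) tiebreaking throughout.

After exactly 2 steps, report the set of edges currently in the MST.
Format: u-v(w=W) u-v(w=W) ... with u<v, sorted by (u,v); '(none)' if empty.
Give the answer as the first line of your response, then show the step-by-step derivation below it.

0-1(w=1) 0-7(w=2)

step 1: add edge 0-1 (w=1); MST = {0-1(w=1)}
step 2: add edge 0-7 (w=2); MST = {0-1(w=1) 0-7(w=2)}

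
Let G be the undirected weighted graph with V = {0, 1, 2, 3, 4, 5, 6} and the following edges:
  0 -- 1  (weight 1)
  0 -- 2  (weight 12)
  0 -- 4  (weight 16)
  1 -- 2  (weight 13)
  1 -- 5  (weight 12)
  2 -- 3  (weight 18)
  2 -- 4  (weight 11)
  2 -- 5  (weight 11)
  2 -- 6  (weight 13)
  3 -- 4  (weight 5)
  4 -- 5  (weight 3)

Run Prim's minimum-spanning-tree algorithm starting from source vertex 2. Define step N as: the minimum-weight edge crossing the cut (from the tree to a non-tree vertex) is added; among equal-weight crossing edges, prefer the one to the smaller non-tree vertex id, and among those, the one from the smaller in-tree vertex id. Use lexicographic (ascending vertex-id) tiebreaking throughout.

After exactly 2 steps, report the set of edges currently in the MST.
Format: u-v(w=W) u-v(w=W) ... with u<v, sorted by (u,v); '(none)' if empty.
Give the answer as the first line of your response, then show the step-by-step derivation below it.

2-4(w=11) 4-5(w=3)

step 1: add edge 2-4 (w=11); MST = {2-4(w=11)}
step 2: add edge 4-5 (w=3); MST = {2-4(w=11) 4-5(w=3)}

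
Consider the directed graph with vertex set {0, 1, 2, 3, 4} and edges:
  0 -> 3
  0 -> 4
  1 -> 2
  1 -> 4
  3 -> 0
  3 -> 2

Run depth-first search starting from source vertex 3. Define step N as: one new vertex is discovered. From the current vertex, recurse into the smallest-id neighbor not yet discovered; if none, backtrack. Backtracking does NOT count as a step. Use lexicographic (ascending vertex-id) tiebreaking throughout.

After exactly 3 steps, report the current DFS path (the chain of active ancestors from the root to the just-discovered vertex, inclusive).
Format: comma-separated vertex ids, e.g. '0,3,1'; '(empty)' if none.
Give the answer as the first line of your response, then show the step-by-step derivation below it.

3,0,4

step 1: discover 3; path=3; order=3
step 2: discover 0; path=3>0; order=3,0
step 3: discover 4; path=3>0>4; order=3,0,4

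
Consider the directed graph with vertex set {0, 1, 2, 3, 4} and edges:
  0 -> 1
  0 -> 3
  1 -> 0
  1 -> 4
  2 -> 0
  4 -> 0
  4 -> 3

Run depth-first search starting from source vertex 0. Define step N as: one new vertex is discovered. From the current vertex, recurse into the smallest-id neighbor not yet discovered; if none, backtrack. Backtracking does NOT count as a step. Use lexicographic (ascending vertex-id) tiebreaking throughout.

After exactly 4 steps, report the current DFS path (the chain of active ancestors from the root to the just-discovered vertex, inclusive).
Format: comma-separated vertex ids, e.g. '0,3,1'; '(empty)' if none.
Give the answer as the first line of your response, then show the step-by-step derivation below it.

0,1,4,3

step 1: discover 0; path=0; order=0
step 2: discover 1; path=0>1; order=0,1
step 3: discover 4; path=0>1>4; order=0,1,4
step 4: discover 3; path=0>1>4>3; order=0,1,4,3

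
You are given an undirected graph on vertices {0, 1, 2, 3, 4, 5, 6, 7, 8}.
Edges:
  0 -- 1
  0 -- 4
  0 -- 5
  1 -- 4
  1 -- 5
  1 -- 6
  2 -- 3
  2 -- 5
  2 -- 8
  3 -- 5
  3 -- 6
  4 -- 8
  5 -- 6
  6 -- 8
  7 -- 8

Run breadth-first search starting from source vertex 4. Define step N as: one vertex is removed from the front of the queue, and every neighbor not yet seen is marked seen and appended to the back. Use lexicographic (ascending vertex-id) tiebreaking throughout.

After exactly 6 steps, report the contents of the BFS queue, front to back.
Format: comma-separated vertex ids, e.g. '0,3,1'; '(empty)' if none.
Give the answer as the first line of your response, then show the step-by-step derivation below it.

2,7,3

step 1: dequeue 4; queue=[0,1,8]; order=4
step 2: dequeue 0; queue=[1,8,5]; order=4,0
step 3: dequeue 1; queue=[8,5,6]; order=4,0,1
step 4: dequeue 8; queue=[5,6,2,7]; order=4,0,1,8
step 5: dequeue 5; queue=[6,2,7,3]; order=4,0,1,8,5
step 6: dequeue 6; queue=[2,7,3]; order=4,0,1,8,5,6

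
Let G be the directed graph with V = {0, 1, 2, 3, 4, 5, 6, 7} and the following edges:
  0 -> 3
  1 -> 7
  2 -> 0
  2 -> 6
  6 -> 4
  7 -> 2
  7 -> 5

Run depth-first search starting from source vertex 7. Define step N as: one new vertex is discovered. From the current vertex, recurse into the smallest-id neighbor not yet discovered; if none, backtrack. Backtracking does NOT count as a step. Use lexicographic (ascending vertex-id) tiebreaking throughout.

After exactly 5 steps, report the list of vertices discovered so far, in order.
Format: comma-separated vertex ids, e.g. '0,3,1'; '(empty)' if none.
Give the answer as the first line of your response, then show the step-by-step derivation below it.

7,2,0,3,6

step 1: discover 7; path=7; order=7
step 2: discover 2; path=7>2; order=7,2
step 3: discover 0; path=7>2>0; order=7,2,0
step 4: discover 3; path=7>2>0>3; order=7,2,0,3
step 5: discover 6; path=7>2>6; order=7,2,0,3,6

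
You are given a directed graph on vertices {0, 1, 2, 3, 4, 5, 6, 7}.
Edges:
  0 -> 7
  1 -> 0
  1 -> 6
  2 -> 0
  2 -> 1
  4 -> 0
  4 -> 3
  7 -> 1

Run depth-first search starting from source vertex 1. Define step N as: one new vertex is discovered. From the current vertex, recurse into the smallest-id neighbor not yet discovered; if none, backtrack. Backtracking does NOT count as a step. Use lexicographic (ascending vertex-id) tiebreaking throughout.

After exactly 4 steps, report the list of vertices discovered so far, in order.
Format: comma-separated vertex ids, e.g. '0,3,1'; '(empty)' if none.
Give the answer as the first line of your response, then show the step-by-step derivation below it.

1,0,7,6

step 1: discover 1; path=1; order=1
step 2: discover 0; path=1>0; order=1,0
step 3: discover 7; path=1>0>7; order=1,0,7
step 4: discover 6; path=1>6; order=1,0,7,6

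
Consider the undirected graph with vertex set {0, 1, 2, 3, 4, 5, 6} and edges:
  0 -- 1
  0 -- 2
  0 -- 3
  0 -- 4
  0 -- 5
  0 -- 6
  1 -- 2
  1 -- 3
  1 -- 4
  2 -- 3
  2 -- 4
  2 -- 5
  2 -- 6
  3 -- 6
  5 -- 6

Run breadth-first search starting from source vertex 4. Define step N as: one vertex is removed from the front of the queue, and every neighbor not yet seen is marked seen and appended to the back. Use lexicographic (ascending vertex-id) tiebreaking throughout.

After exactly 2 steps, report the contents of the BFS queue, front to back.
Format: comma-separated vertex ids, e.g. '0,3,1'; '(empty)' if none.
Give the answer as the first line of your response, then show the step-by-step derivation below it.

1,2,3,5,6

step 1: dequeue 4; queue=[0,1,2]; order=4
step 2: dequeue 0; queue=[1,2,3,5,6]; order=4,0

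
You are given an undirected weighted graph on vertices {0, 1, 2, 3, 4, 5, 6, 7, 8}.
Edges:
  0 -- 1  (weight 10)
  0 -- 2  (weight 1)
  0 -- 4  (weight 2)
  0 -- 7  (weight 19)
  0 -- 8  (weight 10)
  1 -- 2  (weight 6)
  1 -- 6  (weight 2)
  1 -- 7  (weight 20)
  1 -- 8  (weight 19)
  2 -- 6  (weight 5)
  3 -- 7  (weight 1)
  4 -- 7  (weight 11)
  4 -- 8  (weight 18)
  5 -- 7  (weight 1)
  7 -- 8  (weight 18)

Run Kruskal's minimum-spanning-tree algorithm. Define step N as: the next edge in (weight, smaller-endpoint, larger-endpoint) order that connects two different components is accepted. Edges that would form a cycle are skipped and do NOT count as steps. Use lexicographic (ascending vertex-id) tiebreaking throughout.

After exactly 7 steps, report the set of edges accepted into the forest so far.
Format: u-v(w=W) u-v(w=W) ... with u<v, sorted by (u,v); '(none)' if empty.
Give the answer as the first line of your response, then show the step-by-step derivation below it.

0-2(w=1) 0-4(w=2) 0-8(w=10) 1-6(w=2) 2-6(w=5) 3-7(w=1) 5-7(w=1)

step 1: add edge 0-2 (w=1); MST = {0-2(w=1)}
step 2: add edge 3-7 (w=1); MST = {0-2(w=1) 3-7(w=1)}
step 3: add edge 5-7 (w=1); MST = {0-2(w=1) 3-7(w=1) 5-7(w=1)}
step 4: add edge 0-4 (w=2); MST = {0-2(w=1) 0-4(w=2) 3-7(w=1) 5-7(w=1)}
step 5: add edge 1-6 (w=2); MST = {0-2(w=1) 0-4(w=2) 1-6(w=2) 3-7(w=1) 5-7(w=1)}
step 6: add edge 2-6 (w=5); MST = {0-2(w=1) 0-4(w=2) 1-6(w=2) 2-6(w=5) 3-7(w=1) 5-7(w=1)}
step 7: add edge 0-8 (w=10); MST = {0-2(w=1) 0-4(w=2) 0-8(w=10) 1-6(w=2) 2-6(w=5) 3-7(w=1) 5-7(w=1)}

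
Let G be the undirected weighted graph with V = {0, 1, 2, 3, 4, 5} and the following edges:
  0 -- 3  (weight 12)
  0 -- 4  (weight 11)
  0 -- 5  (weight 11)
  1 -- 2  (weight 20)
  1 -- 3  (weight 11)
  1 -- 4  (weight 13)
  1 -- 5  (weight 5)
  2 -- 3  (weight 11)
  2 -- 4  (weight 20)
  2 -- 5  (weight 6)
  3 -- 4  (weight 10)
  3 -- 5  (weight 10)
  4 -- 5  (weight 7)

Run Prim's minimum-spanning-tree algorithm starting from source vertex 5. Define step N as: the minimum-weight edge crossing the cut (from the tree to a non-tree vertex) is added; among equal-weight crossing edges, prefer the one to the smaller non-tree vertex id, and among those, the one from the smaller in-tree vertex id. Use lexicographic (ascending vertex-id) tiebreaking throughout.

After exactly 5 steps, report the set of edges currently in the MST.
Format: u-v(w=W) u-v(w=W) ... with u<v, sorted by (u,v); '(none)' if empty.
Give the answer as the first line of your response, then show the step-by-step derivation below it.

0-4(w=11) 1-5(w=5) 2-5(w=6) 3-4(w=10) 4-5(w=7)

step 1: add edge 1-5 (w=5); MST = {1-5(w=5)}
step 2: add edge 2-5 (w=6); MST = {1-5(w=5) 2-5(w=6)}
step 3: add edge 4-5 (w=7); MST = {1-5(w=5) 2-5(w=6) 4-5(w=7)}
step 4: add edge 3-4 (w=10); MST = {1-5(w=5) 2-5(w=6) 3-4(w=10) 4-5(w=7)}
step 5: add edge 0-4 (w=11); MST = {0-4(w=11) 1-5(w=5) 2-5(w=6) 3-4(w=10) 4-5(w=7)}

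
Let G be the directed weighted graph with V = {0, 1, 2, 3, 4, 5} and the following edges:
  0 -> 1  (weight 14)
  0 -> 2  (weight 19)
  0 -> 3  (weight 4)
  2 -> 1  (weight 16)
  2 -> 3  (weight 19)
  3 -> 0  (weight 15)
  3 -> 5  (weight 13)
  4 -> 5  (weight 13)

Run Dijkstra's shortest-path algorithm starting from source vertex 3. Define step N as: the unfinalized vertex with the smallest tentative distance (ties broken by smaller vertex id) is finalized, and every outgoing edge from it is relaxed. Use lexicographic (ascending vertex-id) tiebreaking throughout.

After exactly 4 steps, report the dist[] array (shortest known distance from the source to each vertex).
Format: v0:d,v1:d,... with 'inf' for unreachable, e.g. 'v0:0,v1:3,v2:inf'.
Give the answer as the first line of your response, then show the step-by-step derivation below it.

v0:15,v1:29,v2:34,v3:0,v4:inf,v5:13

step 1: dist = v0:15,v1:inf,v2:inf,v3:0,v4:inf,v5:13
step 2: dist = v0:15,v1:inf,v2:inf,v3:0,v4:inf,v5:13
step 3: dist = v0:15,v1:29,v2:34,v3:0,v4:inf,v5:13
step 4: dist = v0:15,v1:29,v2:34,v3:0,v4:inf,v5:13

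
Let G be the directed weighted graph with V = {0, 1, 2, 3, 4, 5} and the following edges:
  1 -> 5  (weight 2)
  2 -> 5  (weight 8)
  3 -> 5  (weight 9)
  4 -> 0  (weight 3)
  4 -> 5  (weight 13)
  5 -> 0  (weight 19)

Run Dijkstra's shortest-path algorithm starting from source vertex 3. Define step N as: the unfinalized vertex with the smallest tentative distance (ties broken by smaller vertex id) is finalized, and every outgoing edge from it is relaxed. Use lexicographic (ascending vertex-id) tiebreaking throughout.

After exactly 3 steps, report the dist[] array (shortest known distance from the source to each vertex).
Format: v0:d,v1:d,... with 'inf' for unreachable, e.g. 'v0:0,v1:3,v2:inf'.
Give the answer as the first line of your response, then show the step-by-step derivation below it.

v0:28,v1:inf,v2:inf,v3:0,v4:inf,v5:9

step 1: dist = v0:inf,v1:inf,v2:inf,v3:0,v4:inf,v5:9
step 2: dist = v0:28,v1:inf,v2:inf,v3:0,v4:inf,v5:9
step 3: dist = v0:28,v1:inf,v2:inf,v3:0,v4:inf,v5:9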